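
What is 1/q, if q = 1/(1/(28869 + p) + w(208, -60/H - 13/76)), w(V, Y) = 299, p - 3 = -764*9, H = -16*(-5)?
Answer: 6576805/21996 ≈ 299.00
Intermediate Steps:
H = 80
p = -6873 (p = 3 - 764*9 = 3 - 6876 = -6873)
q = 21996/6576805 (q = 1/(1/(28869 - 6873) + 299) = 1/(1/21996 + 299) = 1/(6576805/21996) = 21996/6576805 ≈ 0.0033445)
1/q = 1/(21996/6576805) = 6576805/21996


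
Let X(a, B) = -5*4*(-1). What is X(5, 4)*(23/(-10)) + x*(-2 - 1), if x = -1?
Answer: -43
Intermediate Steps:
X(a, B) = 20 (X(a, B) = -20*(-1) = 20)
X(5, 4)*(23/(-10)) + x*(-2 - 1) = 20*(23/(-10)) - (-2 - 1) = 20*(23*(-⅒)) - 1*(-3) = 20*(-23/10) + 3 = -46 + 3 = -43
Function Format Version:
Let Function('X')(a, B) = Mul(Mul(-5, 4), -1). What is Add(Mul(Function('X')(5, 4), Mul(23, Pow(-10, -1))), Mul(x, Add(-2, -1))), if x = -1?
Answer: -43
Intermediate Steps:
Function('X')(a, B) = 20 (Function('X')(a, B) = Mul(-20, -1) = 20)
Add(Mul(Function('X')(5, 4), Mul(23, Pow(-10, -1))), Mul(x, Add(-2, -1))) = Add(Mul(20, Mul(23, Pow(-10, -1))), Mul(-1, Add(-2, -1))) = Add(Mul(20, Mul(23, Rational(-1, 10))), Mul(-1, -3)) = Add(Mul(20, Rational(-23, 10)), 3) = Add(-46, 3) = -43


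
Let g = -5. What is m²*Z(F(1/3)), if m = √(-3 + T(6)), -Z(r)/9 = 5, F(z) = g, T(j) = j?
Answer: -135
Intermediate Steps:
F(z) = -5
Z(r) = -45 (Z(r) = -9*5 = -45)
m = √3 (m = √(-3 + 6) = √3 ≈ 1.7320)
m²*Z(F(1/3)) = (√3)²*(-45) = 3*(-45) = -135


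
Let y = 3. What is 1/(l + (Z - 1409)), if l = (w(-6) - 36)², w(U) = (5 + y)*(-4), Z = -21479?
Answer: -1/18264 ≈ -5.4753e-5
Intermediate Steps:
w(U) = -32 (w(U) = (5 + 3)*(-4) = 8*(-4) = -32)
l = 4624 (l = (-32 - 36)² = (-68)² = 4624)
1/(l + (Z - 1409)) = 1/(4624 + (-21479 - 1409)) = 1/(4624 - 22888) = 1/(-18264) = -1/18264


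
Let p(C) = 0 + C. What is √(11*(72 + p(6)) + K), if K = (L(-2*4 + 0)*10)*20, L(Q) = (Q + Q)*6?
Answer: 3*I*√2038 ≈ 135.43*I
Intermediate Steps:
p(C) = C
L(Q) = 12*Q (L(Q) = (2*Q)*6 = 12*Q)
K = -19200 (K = ((12*(-2*4 + 0))*10)*20 = ((12*(-8 + 0))*10)*20 = ((12*(-8))*10)*20 = -96*10*20 = -960*20 = -19200)
√(11*(72 + p(6)) + K) = √(11*(72 + 6) - 19200) = √(11*78 - 19200) = √(858 - 19200) = √(-18342) = 3*I*√2038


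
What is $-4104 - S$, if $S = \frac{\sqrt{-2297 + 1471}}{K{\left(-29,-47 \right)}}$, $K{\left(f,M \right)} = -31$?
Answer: $-4104 + \frac{i \sqrt{826}}{31} \approx -4104.0 + 0.9271 i$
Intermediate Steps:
$S = - \frac{i \sqrt{826}}{31}$ ($S = \frac{\sqrt{-2297 + 1471}}{-31} = \sqrt{-826} \left(- \frac{1}{31}\right) = i \sqrt{826} \left(- \frac{1}{31}\right) = - \frac{i \sqrt{826}}{31} \approx - 0.9271 i$)
$-4104 - S = -4104 - - \frac{i \sqrt{826}}{31} = -4104 + \frac{i \sqrt{826}}{31}$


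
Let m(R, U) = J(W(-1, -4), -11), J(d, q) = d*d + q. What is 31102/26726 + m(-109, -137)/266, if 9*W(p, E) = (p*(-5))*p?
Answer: 23106392/20565657 ≈ 1.1235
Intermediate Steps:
W(p, E) = -5*p²/9 (W(p, E) = ((p*(-5))*p)/9 = ((-5*p)*p)/9 = (-5*p²)/9 = -5*p²/9)
J(d, q) = q + d² (J(d, q) = d² + q = q + d²)
m(R, U) = -866/81 (m(R, U) = -11 + (-5/9*(-1)²)² = -11 + (-5/9*1)² = -11 + (-5/9)² = -11 + 25/81 = -866/81)
31102/26726 + m(-109, -137)/266 = 31102/26726 - 866/81/266 = 31102*(1/26726) - 866/81*1/266 = 15551/13363 - 433/10773 = 23106392/20565657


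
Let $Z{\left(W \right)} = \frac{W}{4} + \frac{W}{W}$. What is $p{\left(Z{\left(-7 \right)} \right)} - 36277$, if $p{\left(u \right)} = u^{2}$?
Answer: $- \frac{580423}{16} \approx -36276.0$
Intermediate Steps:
$Z{\left(W \right)} = 1 + \frac{W}{4}$ ($Z{\left(W \right)} = W \frac{1}{4} + 1 = \frac{W}{4} + 1 = 1 + \frac{W}{4}$)
$p{\left(Z{\left(-7 \right)} \right)} - 36277 = \left(1 + \frac{1}{4} \left(-7\right)\right)^{2} - 36277 = \left(1 - \frac{7}{4}\right)^{2} - 36277 = \left(- \frac{3}{4}\right)^{2} - 36277 = \frac{9}{16} - 36277 = - \frac{580423}{16}$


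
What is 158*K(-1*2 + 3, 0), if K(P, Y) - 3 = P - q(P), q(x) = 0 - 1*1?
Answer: 790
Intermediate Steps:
q(x) = -1 (q(x) = 0 - 1 = -1)
K(P, Y) = 4 + P (K(P, Y) = 3 + (P - 1*(-1)) = 3 + (P + 1) = 3 + (1 + P) = 4 + P)
158*K(-1*2 + 3, 0) = 158*(4 + (-1*2 + 3)) = 158*(4 + (-2 + 3)) = 158*(4 + 1) = 158*5 = 790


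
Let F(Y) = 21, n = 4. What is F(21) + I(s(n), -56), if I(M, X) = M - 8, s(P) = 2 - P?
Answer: 11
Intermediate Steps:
I(M, X) = -8 + M
F(21) + I(s(n), -56) = 21 + (-8 + (2 - 1*4)) = 21 + (-8 + (2 - 4)) = 21 + (-8 - 2) = 21 - 10 = 11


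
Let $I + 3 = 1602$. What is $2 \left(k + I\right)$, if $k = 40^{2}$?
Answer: $6398$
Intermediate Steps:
$k = 1600$
$I = 1599$ ($I = -3 + 1602 = 1599$)
$2 \left(k + I\right) = 2 \left(1600 + 1599\right) = 2 \cdot 3199 = 6398$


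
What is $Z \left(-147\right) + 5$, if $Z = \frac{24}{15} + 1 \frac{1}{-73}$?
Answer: $- \frac{83288}{365} \approx -228.19$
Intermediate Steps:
$Z = \frac{579}{365}$ ($Z = 24 \cdot \frac{1}{15} + 1 \left(- \frac{1}{73}\right) = \frac{8}{5} - \frac{1}{73} = \frac{579}{365} \approx 1.5863$)
$Z \left(-147\right) + 5 = \frac{579}{365} \left(-147\right) + 5 = - \frac{85113}{365} + 5 = - \frac{83288}{365}$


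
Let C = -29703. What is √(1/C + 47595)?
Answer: 2*√10497888844413/29703 ≈ 218.16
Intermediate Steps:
√(1/C + 47595) = √(1/(-29703) + 47595) = √(-1/29703 + 47595) = √(1413714284/29703) = 2*√10497888844413/29703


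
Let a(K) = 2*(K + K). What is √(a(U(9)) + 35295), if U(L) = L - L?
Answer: √35295 ≈ 187.87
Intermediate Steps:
U(L) = 0
a(K) = 4*K (a(K) = 2*(2*K) = 4*K)
√(a(U(9)) + 35295) = √(4*0 + 35295) = √(0 + 35295) = √35295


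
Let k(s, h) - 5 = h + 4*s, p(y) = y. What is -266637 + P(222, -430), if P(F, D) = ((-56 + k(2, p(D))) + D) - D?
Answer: -267110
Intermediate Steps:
k(s, h) = 5 + h + 4*s (k(s, h) = 5 + (h + 4*s) = 5 + h + 4*s)
P(F, D) = -43 + D (P(F, D) = ((-56 + (5 + D + 4*2)) + D) - D = ((-56 + (5 + D + 8)) + D) - D = ((-56 + (13 + D)) + D) - D = ((-43 + D) + D) - D = (-43 + 2*D) - D = -43 + D)
-266637 + P(222, -430) = -266637 + (-43 - 430) = -266637 - 473 = -267110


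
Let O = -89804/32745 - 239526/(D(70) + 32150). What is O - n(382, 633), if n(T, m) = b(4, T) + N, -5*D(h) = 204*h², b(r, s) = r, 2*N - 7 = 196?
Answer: -117360192157/1098725730 ≈ -106.81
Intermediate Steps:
N = 203/2 (N = 7/2 + (½)*196 = 7/2 + 98 = 203/2 ≈ 101.50)
D(h) = -204*h²/5
n(T, m) = 211/2 (n(T, m) = 4 + 203/2 = 211/2)
O = -722313821/549362865 (O = -89804/32745 - 239526/(-204/5*70² + 32150) = -89804*1/32745 - 239526/(-204/5*4900 + 32150) = -89804/32745 - 239526/(-199920 + 32150) = -89804/32745 - 239526/(-167770) = -89804/32745 - 239526*(-1/167770) = -89804/32745 + 119763/83885 = -722313821/549362865 ≈ -1.3148)
O - n(382, 633) = -722313821/549362865 - 1*211/2 = -722313821/549362865 - 211/2 = -117360192157/1098725730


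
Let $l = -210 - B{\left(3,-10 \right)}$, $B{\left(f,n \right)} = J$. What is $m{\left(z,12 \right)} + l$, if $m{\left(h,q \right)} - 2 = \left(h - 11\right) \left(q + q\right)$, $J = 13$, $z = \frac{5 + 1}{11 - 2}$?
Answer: $-469$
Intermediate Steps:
$z = \frac{2}{3}$ ($z = \frac{6}{9} = 6 \cdot \frac{1}{9} = \frac{2}{3} \approx 0.66667$)
$B{\left(f,n \right)} = 13$
$l = -223$ ($l = -210 - 13 = -223$)
$m{\left(h,q \right)} = 2 + 2 q \left(-11 + h\right)$ ($m{\left(h,q \right)} = 2 + \left(h - 11\right) \left(q + q\right) = 2 + \left(-11 + h\right) 2 q = 2 + 2 q \left(-11 + h\right)$)
$m{\left(z,12 \right)} + l = \left(2 - 264 + 2 \cdot \frac{2}{3} \cdot 12\right) - 223 = \left(2 - 264 + 16\right) - 223 = -246 - 223 = -469$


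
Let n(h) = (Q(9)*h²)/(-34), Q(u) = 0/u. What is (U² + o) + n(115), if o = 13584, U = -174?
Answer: 43860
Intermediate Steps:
Q(u) = 0
n(h) = 0 (n(h) = (0*h²)/(-34) = 0*(-1/34) = 0)
(U² + o) + n(115) = ((-174)² + 13584) + 0 = (30276 + 13584) + 0 = 43860 + 0 = 43860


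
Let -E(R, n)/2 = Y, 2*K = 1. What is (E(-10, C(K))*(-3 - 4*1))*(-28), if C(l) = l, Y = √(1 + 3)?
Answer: -784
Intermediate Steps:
K = ½ (K = (½)*1 = ½ ≈ 0.50000)
Y = 2 (Y = √4 = 2)
E(R, n) = -4 (E(R, n) = -2*2 = -4)
(E(-10, C(K))*(-3 - 4*1))*(-28) = -4*(-3 - 4*1)*(-28) = -4*(-3 - 4)*(-28) = -4*(-7)*(-28) = 28*(-28) = -784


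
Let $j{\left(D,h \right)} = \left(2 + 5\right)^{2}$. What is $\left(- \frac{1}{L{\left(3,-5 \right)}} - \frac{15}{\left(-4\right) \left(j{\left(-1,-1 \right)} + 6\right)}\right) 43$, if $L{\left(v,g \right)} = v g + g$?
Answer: $\frac{559}{110} \approx 5.0818$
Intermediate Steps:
$j{\left(D,h \right)} = 49$ ($j{\left(D,h \right)} = 7^{2} = 49$)
$L{\left(v,g \right)} = g + g v$ ($L{\left(v,g \right)} = g v + g = g + g v$)
$\left(- \frac{1}{L{\left(3,-5 \right)}} - \frac{15}{\left(-4\right) \left(j{\left(-1,-1 \right)} + 6\right)}\right) 43 = \left(- \frac{1}{\left(-5\right) \left(1 + 3\right)} - \frac{15}{\left(-4\right) \left(49 + 6\right)}\right) 43 = \left(- \frac{1}{\left(-5\right) 4} - \frac{15}{\left(-4\right) 55}\right) 43 = \left(- \frac{1}{-20} - \frac{15}{-220}\right) 43 = \left(\left(-1\right) \left(- \frac{1}{20}\right) - - \frac{3}{44}\right) 43 = \left(\frac{1}{20} + \frac{3}{44}\right) 43 = \frac{13}{110} \cdot 43 = \frac{559}{110}$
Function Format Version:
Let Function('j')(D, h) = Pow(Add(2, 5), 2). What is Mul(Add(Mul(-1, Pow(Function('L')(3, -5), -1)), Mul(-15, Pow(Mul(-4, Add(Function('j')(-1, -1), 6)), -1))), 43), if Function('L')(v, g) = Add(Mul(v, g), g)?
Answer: Rational(559, 110) ≈ 5.0818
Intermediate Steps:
Function('j')(D, h) = 49 (Function('j')(D, h) = Pow(7, 2) = 49)
Function('L')(v, g) = Add(g, Mul(g, v)) (Function('L')(v, g) = Add(Mul(g, v), g) = Add(g, Mul(g, v)))
Mul(Add(Mul(-1, Pow(Function('L')(3, -5), -1)), Mul(-15, Pow(Mul(-4, Add(Function('j')(-1, -1), 6)), -1))), 43) = Mul(Add(Mul(-1, Pow(Mul(-5, Add(1, 3)), -1)), Mul(-15, Pow(Mul(-4, Add(49, 6)), -1))), 43) = Mul(Add(Mul(-1, Pow(Mul(-5, 4), -1)), Mul(-15, Pow(Mul(-4, 55), -1))), 43) = Mul(Add(Mul(-1, Pow(-20, -1)), Mul(-15, Pow(-220, -1))), 43) = Mul(Add(Mul(-1, Rational(-1, 20)), Mul(-15, Rational(-1, 220))), 43) = Mul(Add(Rational(1, 20), Rational(3, 44)), 43) = Mul(Rational(13, 110), 43) = Rational(559, 110)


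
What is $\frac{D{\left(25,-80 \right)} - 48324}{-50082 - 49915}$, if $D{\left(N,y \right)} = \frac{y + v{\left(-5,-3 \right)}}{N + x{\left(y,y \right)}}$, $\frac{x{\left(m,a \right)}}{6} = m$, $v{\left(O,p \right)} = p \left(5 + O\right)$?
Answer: $\frac{4397468}{9099727} \approx 0.48325$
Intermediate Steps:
$x{\left(m,a \right)} = 6 m$
$D{\left(N,y \right)} = \frac{y}{N + 6 y}$ ($D{\left(N,y \right)} = \frac{y - 3 \left(5 - 5\right)}{N + 6 y} = \frac{y - 0}{N + 6 y} = \frac{y + 0}{N + 6 y} = \frac{y}{N + 6 y}$)
$\frac{D{\left(25,-80 \right)} - 48324}{-50082 - 49915} = \frac{- \frac{80}{25 + 6 \left(-80\right)} - 48324}{-50082 - 49915} = \frac{- \frac{80}{25 - 480} - 48324}{-99997} = \left(- \frac{80}{-455} - 48324\right) \left(- \frac{1}{99997}\right) = \left(\left(-80\right) \left(- \frac{1}{455}\right) - 48324\right) \left(- \frac{1}{99997}\right) = \left(\frac{16}{91} - 48324\right) \left(- \frac{1}{99997}\right) = \left(- \frac{4397468}{91}\right) \left(- \frac{1}{99997}\right) = \frac{4397468}{9099727}$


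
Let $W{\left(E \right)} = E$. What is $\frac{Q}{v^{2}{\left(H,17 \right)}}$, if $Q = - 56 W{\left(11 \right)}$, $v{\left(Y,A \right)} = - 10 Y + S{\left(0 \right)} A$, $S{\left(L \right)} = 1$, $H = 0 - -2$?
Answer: $- \frac{616}{9} \approx -68.444$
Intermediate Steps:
$H = 2$ ($H = 0 + 2 = 2$)
$v{\left(Y,A \right)} = A - 10 Y$ ($v{\left(Y,A \right)} = - 10 Y + 1 A = - 10 Y + A = A - 10 Y$)
$Q = -616$ ($Q = \left(-56\right) 11 = -616$)
$\frac{Q}{v^{2}{\left(H,17 \right)}} = - \frac{616}{\left(17 - 20\right)^{2}} = - \frac{616}{\left(-3\right)^{2}} = - \frac{616}{9}$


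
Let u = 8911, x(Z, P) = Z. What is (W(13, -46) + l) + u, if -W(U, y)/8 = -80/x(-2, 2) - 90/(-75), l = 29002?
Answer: 187917/5 ≈ 37583.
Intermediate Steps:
W(U, y) = -1648/5 (W(U, y) = -8*(-80/(-2) - 90/(-75)) = -8*(-80*(-½) - 90*(-1/75)) = -8*(40 + 6/5) = -8*206/5 = -1648/5)
(W(13, -46) + l) + u = (-1648/5 + 29002) + 8911 = 143362/5 + 8911 = 187917/5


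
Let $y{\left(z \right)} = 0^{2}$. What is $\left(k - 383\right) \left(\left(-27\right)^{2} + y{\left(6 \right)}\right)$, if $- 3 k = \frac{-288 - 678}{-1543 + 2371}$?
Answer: $- \frac{557847}{2} \approx -2.7892 \cdot 10^{5}$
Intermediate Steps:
$y{\left(z \right)} = 0$
$k = \frac{7}{18}$ ($k = - \frac{\left(-288 - 678\right) \frac{1}{-1543 + 2371}}{3} = - \frac{\left(-288 - 678\right) \frac{1}{828}}{3} = - \frac{\left(-966\right) \frac{1}{828}}{3} = \left(- \frac{1}{3}\right) \left(- \frac{7}{6}\right) = \frac{7}{18} \approx 0.38889$)
$\left(k - 383\right) \left(\left(-27\right)^{2} + y{\left(6 \right)}\right) = \left(\frac{7}{18} - 383\right) \left(\left(-27\right)^{2} + 0\right) = - \frac{6887 \left(729 + 0\right)}{18} = \left(- \frac{6887}{18}\right) 729 = - \frac{557847}{2}$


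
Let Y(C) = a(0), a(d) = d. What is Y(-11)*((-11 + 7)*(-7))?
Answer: 0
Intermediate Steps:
Y(C) = 0
Y(-11)*((-11 + 7)*(-7)) = 0*((-11 + 7)*(-7)) = 0*(-4*(-7)) = 0*28 = 0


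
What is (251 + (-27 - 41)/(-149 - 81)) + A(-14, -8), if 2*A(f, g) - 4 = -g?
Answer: 29589/115 ≈ 257.30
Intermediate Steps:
A(f, g) = 2 - g/2 (A(f, g) = 2 + (-g)/2 = 2 - g/2)
(251 + (-27 - 41)/(-149 - 81)) + A(-14, -8) = (251 + (-27 - 41)/(-149 - 81)) + (2 - ½*(-8)) = (251 - 68/(-230)) + (2 + 4) = (251 - 68*(-1/230)) + 6 = (251 + 34/115) + 6 = 28899/115 + 6 = 29589/115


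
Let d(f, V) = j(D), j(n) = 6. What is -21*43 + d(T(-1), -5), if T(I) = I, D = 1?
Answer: -897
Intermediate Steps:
d(f, V) = 6
-21*43 + d(T(-1), -5) = -21*43 + 6 = -903 + 6 = -897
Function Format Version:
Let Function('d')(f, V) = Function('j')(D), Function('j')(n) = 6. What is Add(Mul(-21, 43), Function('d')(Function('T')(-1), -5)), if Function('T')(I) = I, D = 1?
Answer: -897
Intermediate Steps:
Function('d')(f, V) = 6
Add(Mul(-21, 43), Function('d')(Function('T')(-1), -5)) = Add(Mul(-21, 43), 6) = Add(-903, 6) = -897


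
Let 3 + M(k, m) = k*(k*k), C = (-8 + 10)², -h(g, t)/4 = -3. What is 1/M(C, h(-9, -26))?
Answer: 1/61 ≈ 0.016393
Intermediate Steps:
h(g, t) = 12 (h(g, t) = -4*(-3) = 12)
C = 4 (C = 2² = 4)
M(k, m) = -3 + k³ (M(k, m) = -3 + k*(k*k) = -3 + k*k² = -3 + k³)
1/M(C, h(-9, -26)) = 1/(-3 + 4³) = 1/(-3 + 64) = 1/61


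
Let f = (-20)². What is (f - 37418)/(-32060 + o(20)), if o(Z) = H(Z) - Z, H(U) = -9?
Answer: 37018/32089 ≈ 1.1536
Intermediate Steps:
f = 400
o(Z) = -9 - Z
(f - 37418)/(-32060 + o(20)) = (400 - 37418)/(-32060 + (-9 - 1*20)) = -37018/(-32060 + (-9 - 20)) = -37018/(-32060 - 29) = -37018/(-32089) = -37018*(-1/32089) = 37018/32089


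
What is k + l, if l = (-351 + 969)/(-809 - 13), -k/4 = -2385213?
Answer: 1307096621/137 ≈ 9.5408e+6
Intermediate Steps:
k = 9540852 (k = -4*(-2385213) = 9540852)
l = -103/137 (l = 618/(-822) = 618*(-1/822) = -103/137 ≈ -0.75182)
k + l = 9540852 - 103/137 = 1307096621/137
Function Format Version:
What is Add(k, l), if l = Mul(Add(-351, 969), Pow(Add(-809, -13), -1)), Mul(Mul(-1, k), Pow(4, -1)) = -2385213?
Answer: Rational(1307096621, 137) ≈ 9.5408e+6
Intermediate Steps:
k = 9540852 (k = Mul(-4, -2385213) = 9540852)
l = Rational(-103, 137) (l = Mul(618, Pow(-822, -1)) = Mul(618, Rational(-1, 822)) = Rational(-103, 137) ≈ -0.75182)
Add(k, l) = Add(9540852, Rational(-103, 137)) = Rational(1307096621, 137)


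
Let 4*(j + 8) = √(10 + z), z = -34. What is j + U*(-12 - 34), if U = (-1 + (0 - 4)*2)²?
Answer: -3734 + I*√6/2 ≈ -3734.0 + 1.2247*I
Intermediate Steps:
U = 81 (U = (-1 - 4*2)² = (-1 - 8)² = (-9)² = 81)
j = -8 + I*√6/2 (j = -8 + √(10 - 34)/4 = -8 + √(-24)/4 = -8 + (2*I*√6)/4 = -8 + I*√6/2 ≈ -8.0 + 1.2247*I)
j + U*(-12 - 34) = (-8 + I*√6/2) + 81*(-12 - 34) = (-8 + I*√6/2) + 81*(-46) = (-8 + I*√6/2) - 3726 = -3734 + I*√6/2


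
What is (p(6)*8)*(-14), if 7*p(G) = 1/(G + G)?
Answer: -4/3 ≈ -1.3333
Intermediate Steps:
p(G) = 1/(14*G) (p(G) = 1/(7*(G + G)) = 1/(7*((2*G))) = (1/(2*G))/7 = 1/(14*G))
(p(6)*8)*(-14) = (((1/14)/6)*8)*(-14) = (((1/14)*(1/6))*8)*(-14) = ((1/84)*8)*(-14) = (2/21)*(-14) = -4/3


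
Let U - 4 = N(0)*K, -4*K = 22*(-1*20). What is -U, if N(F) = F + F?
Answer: -4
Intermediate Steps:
K = 110 (K = -11*(-1*20)/2 = -11*(-20)/2 = -¼*(-440) = 110)
N(F) = 2*F
U = 4 (U = 4 + (2*0)*110 = 4 + 0*110 = 4 + 0 = 4)
-U = -1*4 = -4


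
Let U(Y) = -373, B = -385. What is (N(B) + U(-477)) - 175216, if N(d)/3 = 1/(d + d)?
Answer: -135203533/770 ≈ -1.7559e+5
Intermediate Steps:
N(d) = 3/(2*d) (N(d) = 3/(d + d) = 3/((2*d)) = 3*(1/(2*d)) = 3/(2*d))
(N(B) + U(-477)) - 175216 = ((3/2)/(-385) - 373) - 175216 = ((3/2)*(-1/385) - 373) - 175216 = (-3/770 - 373) - 175216 = -287213/770 - 175216 = -135203533/770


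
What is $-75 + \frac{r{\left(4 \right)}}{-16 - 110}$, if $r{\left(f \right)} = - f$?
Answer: $- \frac{4723}{63} \approx -74.968$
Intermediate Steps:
$-75 + \frac{r{\left(4 \right)}}{-16 - 110} = -75 + \frac{\left(-1\right) 4}{-16 - 110} = -75 - \frac{4}{-126} = -75 - - \frac{2}{63} = -75 + \frac{2}{63} = - \frac{4723}{63}$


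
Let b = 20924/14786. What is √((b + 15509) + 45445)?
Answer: 2*√832901634478/7393 ≈ 246.89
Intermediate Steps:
b = 10462/7393 (b = 20924*(1/14786) = 10462/7393 ≈ 1.4151)
√((b + 15509) + 45445) = √((10462/7393 + 15509) + 45445) = √(114668499/7393 + 45445) = √(450643384/7393) = 2*√832901634478/7393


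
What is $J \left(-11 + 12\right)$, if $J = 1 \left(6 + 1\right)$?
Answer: $7$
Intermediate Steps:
$J = 7$ ($J = 1 \cdot 7 = 7$)
$J \left(-11 + 12\right) = 7 \left(-11 + 12\right) = 7 \cdot 1 = 7$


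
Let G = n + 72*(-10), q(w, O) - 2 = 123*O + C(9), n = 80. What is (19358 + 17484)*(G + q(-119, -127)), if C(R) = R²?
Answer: -596029876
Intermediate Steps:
q(w, O) = 83 + 123*O (q(w, O) = 2 + (123*O + 9²) = 2 + (123*O + 81) = 2 + (81 + 123*O) = 83 + 123*O)
G = -640 (G = 80 + 72*(-10) = 80 - 720 = -640)
(19358 + 17484)*(G + q(-119, -127)) = (19358 + 17484)*(-640 + (83 + 123*(-127))) = 36842*(-640 + (83 - 15621)) = 36842*(-640 - 15538) = 36842*(-16178) = -596029876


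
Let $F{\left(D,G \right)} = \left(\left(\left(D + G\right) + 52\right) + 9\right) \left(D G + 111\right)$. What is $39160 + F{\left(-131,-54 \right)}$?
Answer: $-851780$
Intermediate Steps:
$F{\left(D,G \right)} = \left(111 + D G\right) \left(61 + D + G\right)$ ($F{\left(D,G \right)} = \left(\left(52 + D + G\right) + 9\right) \left(111 + D G\right) = \left(61 + D + G\right) \left(111 + D G\right) = \left(111 + D G\right) \left(61 + D + G\right)$)
$39160 + F{\left(-131,-54 \right)} = 39160 + \left(6771 + 111 \left(-131\right) + 111 \left(-54\right) - 131 \left(-54\right)^{2} - 54 \left(-131\right)^{2} + 61 \left(-131\right) \left(-54\right)\right) = 39160 - 890940 = -851780$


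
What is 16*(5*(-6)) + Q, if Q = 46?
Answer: -434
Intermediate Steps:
16*(5*(-6)) + Q = 16*(5*(-6)) + 46 = 16*(-30) + 46 = -480 + 46 = -434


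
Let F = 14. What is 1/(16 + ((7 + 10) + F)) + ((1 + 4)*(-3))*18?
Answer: -12689/47 ≈ -269.98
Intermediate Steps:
1/(16 + ((7 + 10) + F)) + ((1 + 4)*(-3))*18 = 1/(16 + ((7 + 10) + 14)) + ((1 + 4)*(-3))*18 = 1/(16 + (17 + 14)) + (5*(-3))*18 = 1/(16 + 31) - 15*18 = 1/47 - 270 = -12689/47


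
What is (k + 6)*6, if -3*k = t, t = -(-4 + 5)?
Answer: 38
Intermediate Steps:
t = -1 (t = -1*1 = -1)
k = ⅓ (k = -⅓*(-1) = ⅓ ≈ 0.33333)
(k + 6)*6 = (⅓ + 6)*6 = (19/3)*6 = 38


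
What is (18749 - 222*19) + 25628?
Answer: 40159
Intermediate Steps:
(18749 - 222*19) + 25628 = (18749 - 4218) + 25628 = 14531 + 25628 = 40159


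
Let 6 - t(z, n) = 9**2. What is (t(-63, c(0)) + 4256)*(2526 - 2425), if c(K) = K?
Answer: 422281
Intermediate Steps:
t(z, n) = -75 (t(z, n) = 6 - 1*9**2 = 6 - 1*81 = 6 - 81 = -75)
(t(-63, c(0)) + 4256)*(2526 - 2425) = (-75 + 4256)*(2526 - 2425) = 4181*101 = 422281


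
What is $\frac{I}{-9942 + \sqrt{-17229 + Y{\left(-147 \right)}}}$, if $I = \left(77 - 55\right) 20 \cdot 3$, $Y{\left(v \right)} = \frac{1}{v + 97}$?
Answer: $- \frac{656172000}{4943029651} - \frac{6600 i \sqrt{1722902}}{4943029651} \approx -0.13275 - 0.0017526 i$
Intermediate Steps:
$Y{\left(v \right)} = \frac{1}{97 + v}$
$I = 1320$ ($I = 22 \cdot 60 = 1320$)
$\frac{I}{-9942 + \sqrt{-17229 + Y{\left(-147 \right)}}} = \frac{1320}{-9942 + \sqrt{-17229 + \frac{1}{97 - 147}}} = \frac{1320}{-9942 + \sqrt{-17229 + \frac{1}{-50}}} = \frac{1320}{-9942 + \sqrt{-17229 - \frac{1}{50}}} = \frac{1320}{-9942 + \sqrt{- \frac{861451}{50}}} = \frac{1320}{-9942 + \frac{i \sqrt{1722902}}{10}}$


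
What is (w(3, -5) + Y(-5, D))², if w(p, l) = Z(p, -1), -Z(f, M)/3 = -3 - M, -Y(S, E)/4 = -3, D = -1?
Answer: 324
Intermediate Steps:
Y(S, E) = 12 (Y(S, E) = -4*(-3) = 12)
Z(f, M) = 9 + 3*M (Z(f, M) = -3*(-3 - M) = 9 + 3*M)
w(p, l) = 6 (w(p, l) = 9 + 3*(-1) = 9 - 3 = 6)
(w(3, -5) + Y(-5, D))² = (6 + 12)² = 18² = 324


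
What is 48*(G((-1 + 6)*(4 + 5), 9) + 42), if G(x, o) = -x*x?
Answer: -95184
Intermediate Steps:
G(x, o) = -x**2
48*(G((-1 + 6)*(4 + 5), 9) + 42) = 48*(-((-1 + 6)*(4 + 5))**2 + 42) = 48*(-(5*9)**2 + 42) = 48*(-1*45**2 + 42) = 48*(-1*2025 + 42) = 48*(-2025 + 42) = 48*(-1983) = -95184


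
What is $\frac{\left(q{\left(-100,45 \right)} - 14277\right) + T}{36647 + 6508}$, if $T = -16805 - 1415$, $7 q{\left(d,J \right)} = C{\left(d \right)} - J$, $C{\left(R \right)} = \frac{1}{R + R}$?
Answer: $- \frac{5056089}{6713000} \approx -0.75318$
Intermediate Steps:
$C{\left(R \right)} = \frac{1}{2 R}$
$q{\left(d,J \right)} = - \frac{J}{7} + \frac{1}{14 d}$ ($q{\left(d,J \right)} = \frac{\frac{1}{2 d} - J}{7} = - \frac{J}{7} + \frac{1}{14 d}$)
$T = -18220$ ($T = -16805 - 1415 = -18220$)
$\frac{\left(q{\left(-100,45 \right)} - 14277\right) + T}{36647 + 6508} = \frac{\left(\left(\left(- \frac{1}{7}\right) 45 + \frac{1}{14 \left(-100\right)}\right) - 14277\right) - 18220}{36647 + 6508} = \frac{\left(\left(- \frac{45}{7} + \frac{1}{14} \left(- \frac{1}{100}\right)\right) - 14277\right) - 18220}{43155} = \left(\left(\left(- \frac{45}{7} - \frac{1}{1400}\right) - 14277\right) - 18220\right) \frac{1}{43155} = \left(\left(- \frac{9001}{1400} - 14277\right) - 18220\right) \frac{1}{43155} = \left(- \frac{19996801}{1400} - 18220\right) \frac{1}{43155} = \left(- \frac{45504801}{1400}\right) \frac{1}{43155} = - \frac{5056089}{6713000}$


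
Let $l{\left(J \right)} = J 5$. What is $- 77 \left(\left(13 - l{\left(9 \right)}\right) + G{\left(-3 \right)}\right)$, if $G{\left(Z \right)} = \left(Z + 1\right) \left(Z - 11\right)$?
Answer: $308$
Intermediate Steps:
$G{\left(Z \right)} = \left(1 + Z\right) \left(-11 + Z\right)$
$l{\left(J \right)} = 5 J$
$- 77 \left(\left(13 - l{\left(9 \right)}\right) + G{\left(-3 \right)}\right) = - 77 \left(\left(13 - 5 \cdot 9\right) - \left(-19 - 9\right)\right) = - 77 \left(\left(13 - 45\right) + \left(-11 + 9 + 30\right)\right) = - 77 \left(\left(13 - 45\right) + 28\right) = - 77 \left(-32 + 28\right) = \left(-77\right) \left(-4\right) = 308$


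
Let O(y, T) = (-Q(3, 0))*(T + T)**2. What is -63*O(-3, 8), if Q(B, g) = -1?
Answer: -16128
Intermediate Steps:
O(y, T) = 4*T**2 (O(y, T) = (-1*(-1))*(T + T)**2 = 1*(2*T)**2 = 1*(4*T**2) = 4*T**2)
-63*O(-3, 8) = -252*8**2 = -252*64 = -63*256 = -16128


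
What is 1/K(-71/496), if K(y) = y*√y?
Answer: 1984*I*√2201/5041 ≈ 18.464*I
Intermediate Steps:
K(y) = y^(3/2)
1/K(-71/496) = 1/((-71/496)^(3/2)) = 1/(-71*I*√2201/61504) = 1984*I*√2201/5041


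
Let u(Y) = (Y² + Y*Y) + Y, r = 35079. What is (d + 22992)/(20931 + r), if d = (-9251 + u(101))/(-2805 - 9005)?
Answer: 67881067/165369525 ≈ 0.41048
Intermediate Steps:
u(Y) = Y + 2*Y² (u(Y) = (Y² + Y²) + Y = 2*Y² + Y = Y + 2*Y²)
d = -5626/5905 (d = (-9251 + 101*(1 + 2*101))/(-2805 - 9005) = (-9251 + 101*(1 + 202))/(-11810) = (-9251 + 101*203)*(-1/11810) = (-9251 + 20503)*(-1/11810) = 11252*(-1/11810) = -5626/5905 ≈ -0.95275)
(d + 22992)/(20931 + r) = (-5626/5905 + 22992)/(20931 + 35079) = (135762134/5905)/56010 = (135762134/5905)*(1/56010) = 67881067/165369525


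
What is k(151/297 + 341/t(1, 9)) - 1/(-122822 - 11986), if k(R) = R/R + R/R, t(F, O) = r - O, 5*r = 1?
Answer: 269617/134808 ≈ 2.0000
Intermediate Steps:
r = 1/5 (r = (1/5)*1 = 1/5 ≈ 0.20000)
t(F, O) = 1/5 - O
k(R) = 2 (k(R) = 1 + 1 = 2)
k(151/297 + 341/t(1, 9)) - 1/(-122822 - 11986) = 2 - 1/(-122822 - 11986) = 2 - 1/(-134808) = 2 - 1*(-1/134808) = 2 + 1/134808 = 269617/134808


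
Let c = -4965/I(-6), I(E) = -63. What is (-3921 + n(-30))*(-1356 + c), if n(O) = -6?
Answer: 5015527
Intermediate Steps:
c = 1655/21 (c = -4965/(-63) = -4965*(-1/63) = 1655/21 ≈ 78.810)
(-3921 + n(-30))*(-1356 + c) = (-3921 - 6)*(-1356 + 1655/21) = -3927*(-26821/21) = 5015527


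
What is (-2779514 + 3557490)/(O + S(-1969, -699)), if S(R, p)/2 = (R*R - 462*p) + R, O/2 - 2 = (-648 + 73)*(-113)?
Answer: 388988/4262907 ≈ 0.091249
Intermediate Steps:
O = 129954 (O = 4 + 2*((-648 + 73)*(-113)) = 4 + 2*(-575*(-113)) = 4 + 2*64975 = 4 + 129950 = 129954)
S(R, p) = -924*p + 2*R + 2*R² (S(R, p) = 2*((R*R - 462*p) + R) = 2*((R² - 462*p) + R) = 2*(R + R² - 462*p) = -924*p + 2*R + 2*R²)
(-2779514 + 3557490)/(O + S(-1969, -699)) = (-2779514 + 3557490)/(129954 + (-924*(-699) + 2*(-1969) + 2*(-1969)²)) = 777976/(129954 + (645876 - 3938 + 2*3876961)) = 777976/(129954 + (645876 - 3938 + 7753922)) = 777976/(129954 + 8395860) = 777976/8525814 = 777976*(1/8525814) = 388988/4262907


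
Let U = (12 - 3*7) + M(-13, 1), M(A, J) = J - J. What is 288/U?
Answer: -32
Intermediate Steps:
M(A, J) = 0
U = -9 (U = (12 - 3*7) + 0 = (12 - 21) + 0 = -9 + 0 = -9)
288/U = 288/(-9) = 288*(-1/9) = -32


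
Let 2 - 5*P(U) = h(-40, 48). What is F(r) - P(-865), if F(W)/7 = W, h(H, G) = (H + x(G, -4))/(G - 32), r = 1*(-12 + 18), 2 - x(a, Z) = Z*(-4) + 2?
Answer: 409/10 ≈ 40.900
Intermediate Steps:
x(a, Z) = 4*Z (x(a, Z) = 2 - (Z*(-4) + 2) = 2 - (-4*Z + 2) = 2 - (2 - 4*Z) = 2 + (-2 + 4*Z) = 4*Z)
r = 6 (r = 1*6 = 6)
h(H, G) = (-16 + H)/(-32 + G) (h(H, G) = (H + 4*(-4))/(G - 32) = (H - 16)/(-32 + G) = (-16 + H)/(-32 + G))
F(W) = 7*W
P(U) = 11/10 (P(U) = ⅖ - (-16 - 40)/(5*(-32 + 48)) = ⅖ - (-56)/(5*16) = ⅖ - (-56)/80 = ⅖ - ⅕*(-7/2) = ⅖ + 7/10 = 11/10)
F(r) - P(-865) = 7*6 - 1*11/10 = 42 - 11/10 = 409/10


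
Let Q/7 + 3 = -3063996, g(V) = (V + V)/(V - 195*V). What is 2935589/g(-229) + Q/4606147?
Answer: -187372886372792/658021 ≈ -2.8475e+8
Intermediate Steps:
g(V) = -1/97 (g(V) = (2*V)/((-194*V)) = (2*V)*(-1/(194*V)) = -1/97)
Q = -21447993 (Q = -21 + 7*(-3063996) = -21 - 21447972 = -21447993)
2935589/g(-229) + Q/4606147 = 2935589/(-1/97) - 21447993/4606147 = 2935589*(-97) - 21447993*1/4606147 = -284752133 - 3063999/658021 = -187372886372792/658021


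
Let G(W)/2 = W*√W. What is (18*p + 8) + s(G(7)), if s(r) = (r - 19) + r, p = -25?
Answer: -461 + 28*√7 ≈ -386.92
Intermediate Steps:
G(W) = 2*W^(3/2) (G(W) = 2*(W*√W) = 2*W^(3/2))
s(r) = -19 + 2*r (s(r) = (-19 + r) + r = -19 + 2*r)
(18*p + 8) + s(G(7)) = (18*(-25) + 8) + (-19 + 2*(2*7^(3/2))) = (-450 + 8) + (-19 + 2*(2*(7*√7))) = -442 + (-19 + 2*(14*√7)) = -442 + (-19 + 28*√7) = -461 + 28*√7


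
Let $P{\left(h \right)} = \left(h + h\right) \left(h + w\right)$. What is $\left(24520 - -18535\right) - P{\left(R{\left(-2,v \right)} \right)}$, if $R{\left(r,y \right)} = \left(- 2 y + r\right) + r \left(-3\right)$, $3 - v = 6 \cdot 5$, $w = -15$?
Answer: $38067$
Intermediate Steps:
$v = -27$ ($v = 3 - 6 \cdot 5 = 3 - 30 = -27$)
$R{\left(r,y \right)} = - 2 r - 2 y$ ($R{\left(r,y \right)} = \left(r - 2 y\right) - 3 r = - 2 r - 2 y$)
$P{\left(h \right)} = 2 h \left(-15 + h\right)$ ($P{\left(h \right)} = \left(h + h\right) \left(h - 15\right) = 2 h \left(-15 + h\right)$)
$\left(24520 - -18535\right) - P{\left(R{\left(-2,v \right)} \right)} = \left(24520 - -18535\right) - 2 \left(\left(-2\right) \left(-2\right) - -54\right) \left(-15 - -58\right) = \left(24520 + 18535\right) - 2 \left(4 + 54\right) \left(-15 + \left(4 + 54\right)\right) = 43055 - 2 \cdot 58 \left(-15 + 58\right) = 43055 - 2 \cdot 58 \cdot 43 = 43055 - 4988 = 38067$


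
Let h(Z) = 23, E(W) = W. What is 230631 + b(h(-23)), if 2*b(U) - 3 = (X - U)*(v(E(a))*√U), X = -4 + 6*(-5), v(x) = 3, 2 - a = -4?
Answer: 461265/2 - 171*√23/2 ≈ 2.3022e+5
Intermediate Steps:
a = 6 (a = 2 - 1*(-4) = 2 + 4 = 6)
X = -34 (X = -4 - 30 = -34)
b(U) = 3/2 + 3*√U*(-34 - U)/2 (b(U) = 3/2 + ((-34 - U)*(3*√U))/2 = 3/2 + (3*√U*(-34 - U))/2 = 3/2 + 3*√U*(-34 - U)/2)
230631 + b(h(-23)) = 230631 + (3/2 - 51*√23 - 69*√23/2) = 230631 + (3/2 - 171*√23/2) = 461265/2 - 171*√23/2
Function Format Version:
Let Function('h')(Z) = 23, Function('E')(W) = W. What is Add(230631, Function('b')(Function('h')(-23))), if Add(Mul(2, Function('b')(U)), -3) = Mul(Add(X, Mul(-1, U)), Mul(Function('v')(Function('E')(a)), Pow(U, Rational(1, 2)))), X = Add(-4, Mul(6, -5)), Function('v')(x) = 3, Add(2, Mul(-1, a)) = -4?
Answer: Add(Rational(461265, 2), Mul(Rational(-171, 2), Pow(23, Rational(1, 2)))) ≈ 2.3022e+5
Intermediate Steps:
a = 6 (a = Add(2, Mul(-1, -4)) = Add(2, 4) = 6)
X = -34 (X = Add(-4, -30) = -34)
Function('b')(U) = Add(Rational(3, 2), Mul(Rational(3, 2), Pow(U, Rational(1, 2)), Add(-34, Mul(-1, U)))) (Function('b')(U) = Add(Rational(3, 2), Mul(Rational(1, 2), Mul(Add(-34, Mul(-1, U)), Mul(3, Pow(U, Rational(1, 2)))))) = Add(Rational(3, 2), Mul(Rational(1, 2), Mul(3, Pow(U, Rational(1, 2)), Add(-34, Mul(-1, U))))) = Add(Rational(3, 2), Mul(Rational(3, 2), Pow(U, Rational(1, 2)), Add(-34, Mul(-1, U)))))
Add(230631, Function('b')(Function('h')(-23))) = Add(230631, Add(Rational(3, 2), Mul(-51, Pow(23, Rational(1, 2))), Mul(Rational(-3, 2), Pow(23, Rational(3, 2))))) = Add(230631, Add(Rational(3, 2), Mul(-51, Pow(23, Rational(1, 2))), Mul(Rational(-3, 2), Mul(23, Pow(23, Rational(1, 2)))))) = Add(230631, Add(Rational(3, 2), Mul(-51, Pow(23, Rational(1, 2))), Mul(Rational(-69, 2), Pow(23, Rational(1, 2))))) = Add(230631, Add(Rational(3, 2), Mul(Rational(-171, 2), Pow(23, Rational(1, 2))))) = Add(Rational(461265, 2), Mul(Rational(-171, 2), Pow(23, Rational(1, 2))))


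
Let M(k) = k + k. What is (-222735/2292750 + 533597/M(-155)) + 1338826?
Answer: 3167834843318/2369175 ≈ 1.3371e+6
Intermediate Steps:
M(k) = 2*k
(-222735/2292750 + 533597/M(-155)) + 1338826 = (-222735/2292750 + 533597/((2*(-155)))) + 1338826 = (-222735*1/2292750 + 533597/(-310)) + 1338826 = (-14849/152850 + 533597*(-1/310)) + 1338826 = (-14849/152850 - 533597/310) + 1338826 = -4078245232/2369175 + 1338826 = 3167834843318/2369175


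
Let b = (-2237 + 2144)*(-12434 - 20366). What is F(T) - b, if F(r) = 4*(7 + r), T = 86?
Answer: -3050028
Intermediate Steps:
F(r) = 28 + 4*r
b = 3050400 (b = -93*(-32800) = 3050400)
F(T) - b = (28 + 4*86) - 1*3050400 = (28 + 344) - 3050400 = 372 - 3050400 = -3050028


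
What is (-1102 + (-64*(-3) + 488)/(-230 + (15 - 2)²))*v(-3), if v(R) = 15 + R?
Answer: -814824/61 ≈ -13358.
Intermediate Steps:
(-1102 + (-64*(-3) + 488)/(-230 + (15 - 2)²))*v(-3) = (-1102 + (-64*(-3) + 488)/(-230 + (15 - 2)²))*(15 - 3) = (-1102 + (192 + 488)/(-230 + 13²))*12 = (-1102 + 680/(-230 + 169))*12 = (-1102 + 680/(-61))*12 = (-1102 + 680*(-1/61))*12 = (-1102 - 680/61)*12 = -67902/61*12 = -814824/61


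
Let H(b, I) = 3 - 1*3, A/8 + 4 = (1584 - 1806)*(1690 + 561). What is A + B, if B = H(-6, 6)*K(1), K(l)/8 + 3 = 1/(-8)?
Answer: -3997808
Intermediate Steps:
A = -3997808 (A = -32 + 8*((1584 - 1806)*(1690 + 561)) = -32 + 8*(-222*2251) = -32 + 8*(-499722) = -32 - 3997776 = -3997808)
H(b, I) = 0 (H(b, I) = 3 - 3 = 0)
K(l) = -25 (K(l) = -24 + 8/(-8) = -24 + 8*(-1/8) = -24 - 1 = -25)
B = 0 (B = 0*(-25) = 0)
A + B = -3997808 + 0 = -3997808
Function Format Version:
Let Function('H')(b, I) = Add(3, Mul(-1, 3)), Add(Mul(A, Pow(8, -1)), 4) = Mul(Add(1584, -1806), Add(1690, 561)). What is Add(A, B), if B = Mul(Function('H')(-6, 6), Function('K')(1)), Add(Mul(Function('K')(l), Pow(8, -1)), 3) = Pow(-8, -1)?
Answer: -3997808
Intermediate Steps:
A = -3997808 (A = Add(-32, Mul(8, Mul(Add(1584, -1806), Add(1690, 561)))) = Add(-32, Mul(8, Mul(-222, 2251))) = Add(-32, Mul(8, -499722)) = Add(-32, -3997776) = -3997808)
Function('H')(b, I) = 0 (Function('H')(b, I) = Add(3, -3) = 0)
Function('K')(l) = -25 (Function('K')(l) = Add(-24, Mul(8, Pow(-8, -1))) = Add(-24, Mul(8, Rational(-1, 8))) = Add(-24, -1) = -25)
B = 0 (B = Mul(0, -25) = 0)
Add(A, B) = Add(-3997808, 0) = -3997808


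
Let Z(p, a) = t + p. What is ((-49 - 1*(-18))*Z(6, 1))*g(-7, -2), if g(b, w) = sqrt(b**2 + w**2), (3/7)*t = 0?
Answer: -186*sqrt(53) ≈ -1354.1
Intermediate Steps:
t = 0 (t = (7/3)*0 = 0)
Z(p, a) = p (Z(p, a) = 0 + p = p)
((-49 - 1*(-18))*Z(6, 1))*g(-7, -2) = ((-49 - 1*(-18))*6)*sqrt((-7)**2 + (-2)**2) = ((-49 + 18)*6)*sqrt(49 + 4) = (-31*6)*sqrt(53) = -186*sqrt(53)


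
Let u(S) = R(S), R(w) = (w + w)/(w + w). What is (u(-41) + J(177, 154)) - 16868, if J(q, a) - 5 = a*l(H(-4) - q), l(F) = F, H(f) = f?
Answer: -44736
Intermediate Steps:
R(w) = 1 (R(w) = (2*w)/((2*w)) = (2*w)*(1/(2*w)) = 1)
u(S) = 1
J(q, a) = 5 + a*(-4 - q)
(u(-41) + J(177, 154)) - 16868 = (1 + (5 - 1*154*(4 + 177))) - 16868 = (1 + (5 - 1*154*181)) - 16868 = (1 + (5 - 27874)) - 16868 = (1 - 27869) - 16868 = -27868 - 16868 = -44736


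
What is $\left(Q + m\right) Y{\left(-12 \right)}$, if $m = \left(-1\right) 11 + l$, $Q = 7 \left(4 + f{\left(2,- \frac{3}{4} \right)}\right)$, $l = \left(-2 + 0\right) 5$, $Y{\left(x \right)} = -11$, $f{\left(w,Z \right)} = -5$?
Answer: $308$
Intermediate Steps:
$l = -10$ ($l = \left(-2\right) 5 = -10$)
$Q = -7$ ($Q = 7 \left(4 - 5\right) = 7 \left(-1\right) = -7$)
$m = -21$ ($m = \left(-1\right) 11 - 10 = -11 - 10 = -21$)
$\left(Q + m\right) Y{\left(-12 \right)} = \left(-7 - 21\right) \left(-11\right) = \left(-28\right) \left(-11\right) = 308$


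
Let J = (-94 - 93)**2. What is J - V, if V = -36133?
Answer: 71102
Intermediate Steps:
J = 34969 (J = (-187)**2 = 34969)
J - V = 34969 - 1*(-36133) = 34969 + 36133 = 71102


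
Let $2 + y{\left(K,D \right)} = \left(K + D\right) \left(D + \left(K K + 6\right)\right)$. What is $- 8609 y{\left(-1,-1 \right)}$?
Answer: $120526$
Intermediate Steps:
$y{\left(K,D \right)} = -2 + \left(D + K\right) \left(6 + D + K^{2}\right)$ ($y{\left(K,D \right)} = -2 + \left(K + D\right) \left(D + \left(K K + 6\right)\right) = -2 + \left(D + K\right) \left(D + \left(K^{2} + 6\right)\right) = -2 + \left(D + K\right) \left(D + \left(6 + K^{2}\right)\right) = -2 + \left(D + K\right) \left(6 + D + K^{2}\right)$)
$- 8609 y{\left(-1,-1 \right)} = - 8609 \left(-2 + \left(-1\right)^{2} + \left(-1\right)^{3} + 6 \left(-1\right) + 6 \left(-1\right) - -1 - \left(-1\right)^{2}\right) = - 8609 \left(-2 + 1 - 1 - 6 - 6 + 1 - 1\right) = \left(-8609\right) \left(-14\right) = 120526$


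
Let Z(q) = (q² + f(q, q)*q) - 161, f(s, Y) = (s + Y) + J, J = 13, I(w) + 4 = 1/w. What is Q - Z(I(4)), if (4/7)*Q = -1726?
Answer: -45647/16 ≈ -2852.9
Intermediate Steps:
I(w) = -4 + 1/w
Q = -6041/2 (Q = (7/4)*(-1726) = -6041/2 ≈ -3020.5)
f(s, Y) = 13 + Y + s (f(s, Y) = (s + Y) + 13 = (Y + s) + 13 = 13 + Y + s)
Z(q) = -161 + q² + q*(13 + 2*q) (Z(q) = (q² + (13 + q + q)*q) - 161 = (q² + (13 + 2*q)*q) - 161 = (q² + q*(13 + 2*q)) - 161 = -161 + q² + q*(13 + 2*q))
Q - Z(I(4)) = -6041/2 - (-161 + 3*(-4 + 1/4)² + 13*(-4 + 1/4)) = -6041/2 - (-161 + 3*(-4 + ¼)² + 13*(-4 + ¼)) = -6041/2 - (-161 + 3*(-15/4)² + 13*(-15/4)) = -6041/2 - (-161 + 3*(225/16) - 195/4) = -6041/2 - (-161 + 675/16 - 195/4) = -6041/2 - 1*(-2681/16) = -6041/2 + 2681/16 = -45647/16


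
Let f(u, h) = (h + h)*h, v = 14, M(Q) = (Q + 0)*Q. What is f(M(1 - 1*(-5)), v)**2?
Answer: 153664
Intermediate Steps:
M(Q) = Q**2 (M(Q) = Q*Q = Q**2)
f(u, h) = 2*h**2 (f(u, h) = (2*h)*h = 2*h**2)
f(M(1 - 1*(-5)), v)**2 = (2*14**2)**2 = (2*196)**2 = 392**2 = 153664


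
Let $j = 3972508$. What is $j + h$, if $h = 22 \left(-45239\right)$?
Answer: $2977250$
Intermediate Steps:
$h = -995258$
$j + h = 3972508 - 995258 = 2977250$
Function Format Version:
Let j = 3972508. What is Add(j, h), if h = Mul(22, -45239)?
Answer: 2977250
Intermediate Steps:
h = -995258
Add(j, h) = Add(3972508, -995258) = 2977250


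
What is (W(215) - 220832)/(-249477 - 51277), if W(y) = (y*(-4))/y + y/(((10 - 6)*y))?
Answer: 883343/1203016 ≈ 0.73427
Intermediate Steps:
W(y) = -15/4 (W(y) = (-4*y)/y + y/((4*y)) = -4 + y*(1/(4*y)) = -4 + ¼ = -15/4)
(W(215) - 220832)/(-249477 - 51277) = (-15/4 - 220832)/(-249477 - 51277) = -883343/4/(-300754) = -883343/4*(-1/300754) = 883343/1203016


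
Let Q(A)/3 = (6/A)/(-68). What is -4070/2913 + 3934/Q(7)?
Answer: -909151742/8739 ≈ -1.0403e+5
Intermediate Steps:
Q(A) = -9/(34*A) (Q(A) = 3*((6/A)/(-68)) = 3*((6/A)*(-1/68)) = 3*(-3/(34*A)) = -9/(34*A))
-4070/2913 + 3934/Q(7) = -4070/2913 + 3934/((-9/34/7)) = -4070*1/2913 + 3934/((-9/34*⅐)) = -4070/2913 + 3934/(-9/238) = -4070/2913 + 3934*(-238/9) = -4070/2913 - 936292/9 = -909151742/8739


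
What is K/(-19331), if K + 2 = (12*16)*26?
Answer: -4990/19331 ≈ -0.25813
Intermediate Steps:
K = 4990 (K = -2 + (12*16)*26 = -2 + 192*26 = -2 + 4992 = 4990)
K/(-19331) = 4990/(-19331) = 4990*(-1/19331) = -4990/19331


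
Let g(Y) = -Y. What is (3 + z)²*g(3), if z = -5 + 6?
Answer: -48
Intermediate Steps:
z = 1
(3 + z)²*g(3) = (3 + 1)²*(-1*3) = 4²*(-3) = 16*(-3) = -48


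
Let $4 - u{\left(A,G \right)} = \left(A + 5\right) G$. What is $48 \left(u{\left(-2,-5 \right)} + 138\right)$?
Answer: $7536$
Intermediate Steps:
$u{\left(A,G \right)} = 4 - G \left(5 + A\right)$ ($u{\left(A,G \right)} = 4 - \left(A + 5\right) G = 4 - \left(5 + A\right) G = 4 - G \left(5 + A\right)$)
$48 \left(u{\left(-2,-5 \right)} + 138\right) = 48 \left(\left(4 - -25 - \left(-2\right) \left(-5\right)\right) + 138\right) = 48 \left(\left(4 + 25 - 10\right) + 138\right) = 48 \left(19 + 138\right) = 48 \cdot 157 = 7536$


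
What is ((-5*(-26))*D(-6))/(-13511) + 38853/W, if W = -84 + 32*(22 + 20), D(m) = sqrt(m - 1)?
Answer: 4317/140 - 130*I*sqrt(7)/13511 ≈ 30.836 - 0.025457*I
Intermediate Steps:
D(m) = sqrt(-1 + m)
W = 1260 (W = -84 + 32*42 = -84 + 1344 = 1260)
((-5*(-26))*D(-6))/(-13511) + 38853/W = ((-5*(-26))*sqrt(-1 - 6))/(-13511) + 38853/1260 = (130*sqrt(-7))*(-1/13511) + 38853*(1/1260) = (130*(I*sqrt(7)))*(-1/13511) + 4317/140 = (130*I*sqrt(7))*(-1/13511) + 4317/140 = -130*I*sqrt(7)/13511 + 4317/140 = 4317/140 - 130*I*sqrt(7)/13511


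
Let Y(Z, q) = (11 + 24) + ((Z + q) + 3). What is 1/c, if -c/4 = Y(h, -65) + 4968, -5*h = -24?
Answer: -5/98916 ≈ -5.0548e-5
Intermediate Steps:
h = 24/5 (h = -⅕*(-24) = 24/5 ≈ 4.8000)
Y(Z, q) = 38 + Z + q (Y(Z, q) = 35 + (3 + Z + q) = 38 + Z + q)
c = -98916/5 (c = -4*((38 + 24/5 - 65) + 4968) = -4*(-111/5 + 4968) = -4*24729/5 = -98916/5 ≈ -19783.)
1/c = 1/(-98916/5) = -5/98916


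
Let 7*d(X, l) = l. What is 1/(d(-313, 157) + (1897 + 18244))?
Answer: 7/141144 ≈ 4.9595e-5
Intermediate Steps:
d(X, l) = l/7
1/(d(-313, 157) + (1897 + 18244)) = 1/((⅐)*157 + (1897 + 18244)) = 1/(157/7 + 20141) = 1/(141144/7) = 7/141144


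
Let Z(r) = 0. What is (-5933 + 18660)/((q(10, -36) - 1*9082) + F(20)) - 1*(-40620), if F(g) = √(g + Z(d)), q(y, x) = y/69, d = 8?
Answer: 3987605213274114/98171905171 - 60593247*√5/196343810342 ≈ 40619.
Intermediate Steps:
q(y, x) = y/69 (q(y, x) = y*(1/69) = y/69)
F(g) = √g (F(g) = √(g + 0) = √g)
(-5933 + 18660)/((q(10, -36) - 1*9082) + F(20)) - 1*(-40620) = (-5933 + 18660)/(((1/69)*10 - 1*9082) + √20) - 1*(-40620) = 12727/((10/69 - 9082) + 2*√5) + 40620 = 12727/(-626648/69 + 2*√5) + 40620 = 40620 + 12727/(-626648/69 + 2*√5)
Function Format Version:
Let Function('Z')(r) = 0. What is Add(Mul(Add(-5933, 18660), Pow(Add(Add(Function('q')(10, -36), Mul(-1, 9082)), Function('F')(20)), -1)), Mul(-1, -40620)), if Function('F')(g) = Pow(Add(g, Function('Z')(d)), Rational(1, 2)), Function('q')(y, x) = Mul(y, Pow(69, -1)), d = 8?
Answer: Add(Rational(3987605213274114, 98171905171), Mul(Rational(-60593247, 196343810342), Pow(5, Rational(1, 2)))) ≈ 40619.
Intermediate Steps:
Function('q')(y, x) = Mul(Rational(1, 69), y) (Function('q')(y, x) = Mul(y, Rational(1, 69)) = Mul(Rational(1, 69), y))
Function('F')(g) = Pow(g, Rational(1, 2)) (Function('F')(g) = Pow(Add(g, 0), Rational(1, 2)) = Pow(g, Rational(1, 2)))
Add(Mul(Add(-5933, 18660), Pow(Add(Add(Function('q')(10, -36), Mul(-1, 9082)), Function('F')(20)), -1)), Mul(-1, -40620)) = Add(Mul(Add(-5933, 18660), Pow(Add(Add(Mul(Rational(1, 69), 10), Mul(-1, 9082)), Pow(20, Rational(1, 2))), -1)), Mul(-1, -40620)) = Add(Mul(12727, Pow(Add(Add(Rational(10, 69), -9082), Mul(2, Pow(5, Rational(1, 2)))), -1)), 40620) = Add(Mul(12727, Pow(Add(Rational(-626648, 69), Mul(2, Pow(5, Rational(1, 2)))), -1)), 40620) = Add(40620, Mul(12727, Pow(Add(Rational(-626648, 69), Mul(2, Pow(5, Rational(1, 2)))), -1)))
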